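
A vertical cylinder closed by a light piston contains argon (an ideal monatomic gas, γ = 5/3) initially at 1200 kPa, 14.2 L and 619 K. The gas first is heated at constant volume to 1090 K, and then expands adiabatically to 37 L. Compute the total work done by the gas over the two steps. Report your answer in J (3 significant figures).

W_total ≈ 21200 J

Step 1 (isochoric): W = 0 (constant volume).
After step 1: P = 2113 kPa (V unchanged).
Step 2 (adiabatic): W = (P₁V₁ − P₂V₂)/(γ−1) = (30006 − 15846)/0.667 = 21239 J.
W_total = 0 + 21239 = 21239 J.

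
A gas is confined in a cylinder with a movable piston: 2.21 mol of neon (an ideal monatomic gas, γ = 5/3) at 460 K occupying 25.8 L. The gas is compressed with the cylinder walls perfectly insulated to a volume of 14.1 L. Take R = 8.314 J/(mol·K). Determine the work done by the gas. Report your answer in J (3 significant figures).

Adiabatic: TV^(γ−1) = const with γ = 5/3.
T₂ = T₁ (V₁/V₂)^(γ−1) = 460 × (25.8/14.1)^0.667 = 460 × 1.496 = 688.2 K.
W_by = nCᵥ(T₁ − T₂) = (2.21)(12.47)(460 − 688.2) = -6288 J.

W ≈ -6290 J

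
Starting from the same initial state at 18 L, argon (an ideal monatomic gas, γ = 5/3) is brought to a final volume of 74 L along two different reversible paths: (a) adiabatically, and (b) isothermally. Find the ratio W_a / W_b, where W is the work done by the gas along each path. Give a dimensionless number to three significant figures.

W_a / W_b ≈ 0.648

Path (a) adiabatic: W = P₁V₁(1 − (V₁/V₂)^(γ−1))/(γ−1) → W_a/(P₁V₁) = 0.9155.
Path (b) isothermal: W = P₁V₁ ln(V₂/V₁) → W_b/(P₁V₁) = 1.414.
W_a / W_b = 0.9155 / 1.414 = 0.6476.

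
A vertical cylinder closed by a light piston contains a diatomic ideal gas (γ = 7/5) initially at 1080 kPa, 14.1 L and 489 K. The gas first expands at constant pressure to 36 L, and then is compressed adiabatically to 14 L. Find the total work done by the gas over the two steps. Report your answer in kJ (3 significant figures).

W_total ≈ -21.0 kJ

Step 1 (isobaric): W = PΔV = (1080 kPa)(36 − 14.1 L) = 23652 J.
After step 1: P = 1080 kPa, V = 36 L, T = 1249 K.
Step 2 (adiabatic): W = (P₁V₁ − P₂V₂)/(γ−1) = (38880 − 56728)/0.4 = -44620 J.
W_total = 23652 − 44620 = -20968 J.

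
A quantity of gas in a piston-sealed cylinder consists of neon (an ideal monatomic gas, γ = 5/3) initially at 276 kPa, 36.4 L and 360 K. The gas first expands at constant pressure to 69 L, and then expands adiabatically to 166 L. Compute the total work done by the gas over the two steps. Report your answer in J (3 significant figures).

W_total ≈ 21700 J

Step 1 (isobaric): W = PΔV = (276 kPa)(69 − 36.4 L) = 8998 J.
After step 1: P = 276 kPa, V = 69 L, T = 682.4 K.
Step 2 (adiabatic): W = (P₁V₁ − P₂V₂)/(γ−1) = (19044 − 10607)/0.667 = 12656 J.
W_total = 8998 + 12656 = 21653 J.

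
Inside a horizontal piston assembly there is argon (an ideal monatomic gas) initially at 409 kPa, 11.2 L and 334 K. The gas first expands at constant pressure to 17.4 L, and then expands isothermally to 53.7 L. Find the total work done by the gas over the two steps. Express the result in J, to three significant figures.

Step 1 (isobaric): W = PΔV = (409 kPa)(17.4 − 11.2 L) = 2536 J.
After step 1: P = 409 kPa, V = 17.4 L, T = 518.9 K.
Step 2 (isothermal): W = P₁V₁ ln(V₂/V₁) = (7117) ln(53.7/17.4) = 8020 J.
W_total = 2536 + 8020 = 10556 J.

W_total ≈ 10600 J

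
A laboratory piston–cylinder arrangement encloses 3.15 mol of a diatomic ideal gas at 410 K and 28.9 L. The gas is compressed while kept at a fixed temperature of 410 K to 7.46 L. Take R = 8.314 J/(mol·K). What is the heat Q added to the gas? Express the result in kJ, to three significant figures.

Q ≈ -14.5 kJ

Isothermal ⇒ ΔU = 0, so Q = W = nRT ln(V₂/V₁).
Q = (3.15)(8.314)(410) ln(7.46/28.9) = 10738 × -1.354 = -14542 J.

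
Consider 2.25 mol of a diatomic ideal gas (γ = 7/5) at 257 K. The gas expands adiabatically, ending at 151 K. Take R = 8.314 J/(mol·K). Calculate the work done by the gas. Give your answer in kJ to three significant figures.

W ≈ 4.96 kJ

Adiabatic ⇒ Q = 0, so W_by = −ΔU = nCᵥ(T₁ − T₂).
Cᵥ = 5R/2 = 20.79 J/(mol·K).
W = (2.25)(20.79)(257 − 151) = 4957 J.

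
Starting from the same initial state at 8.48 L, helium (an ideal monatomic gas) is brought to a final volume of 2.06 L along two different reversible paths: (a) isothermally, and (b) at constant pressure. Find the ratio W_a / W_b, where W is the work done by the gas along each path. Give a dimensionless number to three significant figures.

Path (a) isothermal: W = P₁V₁ ln(V₂/V₁) → W_a/(P₁V₁) = -1.415.
Path (b) isobaric: W = P₁(V₂ − V₁) → W_b/(P₁V₁) = -0.7571.
W_a / W_b = -1.415 / -0.7571 = 1.869.

W_a / W_b ≈ 1.87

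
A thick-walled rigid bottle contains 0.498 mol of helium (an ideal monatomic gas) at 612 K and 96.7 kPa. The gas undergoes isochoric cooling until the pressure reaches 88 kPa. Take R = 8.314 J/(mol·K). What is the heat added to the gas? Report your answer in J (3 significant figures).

Q ≈ -342 J

Constant volume ⇒ W = 0, so Q = ΔU = nCᵥΔT with Cᵥ = 3R/2 = 12.47 J/(mol·K).
At constant V, T₂/T₁ = P₂/P₁ ⇒ ΔT = T₁(P₂/P₁ − 1) = 612·(88/96.7 − 1) = -55.06 K.
ΔU = (0.498)(12.47)(-55.06) = -342 J.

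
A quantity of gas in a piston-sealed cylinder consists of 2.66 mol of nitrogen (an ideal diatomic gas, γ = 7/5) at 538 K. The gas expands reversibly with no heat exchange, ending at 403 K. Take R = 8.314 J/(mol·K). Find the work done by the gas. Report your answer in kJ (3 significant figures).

W ≈ 7.46 kJ

Adiabatic ⇒ Q = 0, so W_by = −ΔU = nCᵥ(T₁ − T₂).
Cᵥ = 5R/2 = 20.79 J/(mol·K).
W = (2.66)(20.79)(538 − 403) = 7464 J.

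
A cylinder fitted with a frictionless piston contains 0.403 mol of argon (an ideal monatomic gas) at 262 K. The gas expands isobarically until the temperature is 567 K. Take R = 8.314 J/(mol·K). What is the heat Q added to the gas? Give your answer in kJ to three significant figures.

Isobaric: W = nRΔT = (0.403)(8.314)(305) = 1022 J.
ΔU = nCᵥΔT with Cᵥ = 3R/2: ΔU = (0.403)(12.47)(305) = 1533 J.
Q = ΔU + W = 1533 + 1022 = 2555 J.

Q ≈ 2.55 kJ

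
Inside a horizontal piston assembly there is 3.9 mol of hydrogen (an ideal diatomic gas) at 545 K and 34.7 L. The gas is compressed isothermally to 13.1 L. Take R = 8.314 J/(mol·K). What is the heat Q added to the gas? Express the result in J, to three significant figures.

Isothermal ⇒ ΔU = 0, so Q = W = nRT ln(V₂/V₁).
Q = (3.9)(8.314)(545) ln(13.1/34.7) = 17671 × -0.9741 = -17214 J.

Q ≈ -17200 J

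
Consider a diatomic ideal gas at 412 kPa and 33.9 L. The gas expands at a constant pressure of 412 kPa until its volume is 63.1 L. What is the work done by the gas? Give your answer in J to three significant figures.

Isobaric: W = P ΔV.
W = (412 kPa)(63.1 − 33.9 L) = (412)(29.2) = 12030 J.

W ≈ 12000 J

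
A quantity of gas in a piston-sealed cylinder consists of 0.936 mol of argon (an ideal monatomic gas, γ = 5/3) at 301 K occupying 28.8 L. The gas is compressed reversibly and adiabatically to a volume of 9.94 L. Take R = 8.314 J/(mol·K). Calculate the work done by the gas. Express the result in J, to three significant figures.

W ≈ -3630 J

Adiabatic: TV^(γ−1) = const with γ = 5/3.
T₂ = T₁ (V₁/V₂)^(γ−1) = 301 × (28.8/9.94)^0.667 = 301 × 2.032 = 611.7 K.
W_by = nCᵥ(T₁ − T₂) = (0.936)(12.47)(301 − 611.7) = -3627 J.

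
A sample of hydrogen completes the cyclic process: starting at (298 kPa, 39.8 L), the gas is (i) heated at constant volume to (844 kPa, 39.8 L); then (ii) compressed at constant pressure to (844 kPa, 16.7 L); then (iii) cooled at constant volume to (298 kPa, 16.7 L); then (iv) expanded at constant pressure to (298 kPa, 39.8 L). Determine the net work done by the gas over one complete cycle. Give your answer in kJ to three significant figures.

Constant-volume legs do no work.
W(ii) = (844)(16.7 − 39.8) = -19496 J; W(iv) = (298)(39.8 − 16.7) = 6884 J.
W_net = -19496 + 6884 = -12613 J (the counter-clockwise enclosed area).

W_net ≈ -12.6 kJ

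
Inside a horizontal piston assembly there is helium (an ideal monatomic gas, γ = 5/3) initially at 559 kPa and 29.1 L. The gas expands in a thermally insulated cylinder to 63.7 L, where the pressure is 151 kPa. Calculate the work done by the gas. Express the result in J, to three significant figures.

W ≈ 9970 J

Adiabatic: W = (P₁V₁ − P₂V₂)/(γ − 1) with γ = 5/3.
P₁V₁ = 16267 J, P₂V₂ = 9619 J.
W = (16267 − 9619) / 0.6667 = 9972 J.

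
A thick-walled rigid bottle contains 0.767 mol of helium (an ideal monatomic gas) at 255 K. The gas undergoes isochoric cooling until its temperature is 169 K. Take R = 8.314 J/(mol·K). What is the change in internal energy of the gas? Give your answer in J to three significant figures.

Constant volume ⇒ W = 0, so Q = ΔU = nCᵥΔT with Cᵥ = 3R/2 = 12.47 J/(mol·K).
ΔU = (0.767)(12.47)(169 − 255) = -822.6 J.

ΔU ≈ -823 J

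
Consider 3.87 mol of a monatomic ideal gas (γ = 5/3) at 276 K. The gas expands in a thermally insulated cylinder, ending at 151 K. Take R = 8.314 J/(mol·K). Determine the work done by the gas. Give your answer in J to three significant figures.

Adiabatic ⇒ Q = 0, so W_by = −ΔU = nCᵥ(T₁ − T₂).
Cᵥ = 3R/2 = 12.47 J/(mol·K).
W = (3.87)(12.47)(276 − 151) = 6033 J.

W ≈ 6030 J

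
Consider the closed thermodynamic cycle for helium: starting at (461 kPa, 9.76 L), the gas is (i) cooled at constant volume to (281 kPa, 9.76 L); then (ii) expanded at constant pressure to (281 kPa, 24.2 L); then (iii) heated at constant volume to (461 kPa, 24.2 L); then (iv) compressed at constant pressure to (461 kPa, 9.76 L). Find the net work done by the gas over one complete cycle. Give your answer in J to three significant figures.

W_net ≈ -2600 J

Constant-volume legs do no work.
W(ii) = (281)(24.2 − 9.76) = 4058 J; W(iv) = (461)(9.76 − 24.2) = -6657 J.
W_net = 4058 − 6657 = -2599 J (the counter-clockwise enclosed area).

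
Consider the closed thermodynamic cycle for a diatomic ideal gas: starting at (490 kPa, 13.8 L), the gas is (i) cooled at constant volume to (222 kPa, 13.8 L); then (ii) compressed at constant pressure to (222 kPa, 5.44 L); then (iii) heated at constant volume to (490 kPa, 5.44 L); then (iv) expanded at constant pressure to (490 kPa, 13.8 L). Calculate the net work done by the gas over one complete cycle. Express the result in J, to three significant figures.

W_net ≈ 2240 J

Constant-volume legs do no work.
W(ii) = (222)(5.44 − 13.8) = -1856 J; W(iv) = (490)(13.8 − 5.44) = 4096 J.
W_net = -1856 + 4096 = 2240 J (the clockwise enclosed area).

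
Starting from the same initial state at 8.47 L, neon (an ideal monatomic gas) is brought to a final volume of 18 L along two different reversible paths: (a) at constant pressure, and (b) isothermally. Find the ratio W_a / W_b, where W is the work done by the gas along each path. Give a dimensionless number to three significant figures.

W_a / W_b ≈ 1.49

Path (a) isobaric: W = P₁(V₂ − V₁) → W_a/(P₁V₁) = 1.125.
Path (b) isothermal: W = P₁V₁ ln(V₂/V₁) → W_b/(P₁V₁) = 0.7538.
W_a / W_b = 1.125 / 0.7538 = 1.493.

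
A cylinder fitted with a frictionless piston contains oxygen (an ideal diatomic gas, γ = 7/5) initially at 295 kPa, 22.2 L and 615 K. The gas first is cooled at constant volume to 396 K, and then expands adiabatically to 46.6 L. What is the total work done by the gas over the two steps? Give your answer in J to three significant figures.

W_total ≈ 2710 J

Step 1 (isochoric): W = 0 (constant volume).
After step 1: P = 190 kPa (V unchanged).
Step 2 (adiabatic): W = (P₁V₁ − P₂V₂)/(γ−1) = (4217 − 3135)/0.4 = 2706 J.
W_total = 0 + 2706 = 2706 J.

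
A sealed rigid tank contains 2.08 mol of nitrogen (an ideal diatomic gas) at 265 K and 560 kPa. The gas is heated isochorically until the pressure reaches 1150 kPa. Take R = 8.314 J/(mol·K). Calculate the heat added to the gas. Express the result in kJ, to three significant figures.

Constant volume ⇒ W = 0, so Q = ΔU = nCᵥΔT with Cᵥ = 5R/2 = 20.79 J/(mol·K).
At constant V, T₂/T₁ = P₂/P₁ ⇒ ΔT = T₁(P₂/P₁ − 1) = 265·(1150/560 − 1) = 279.2 K.
ΔU = (2.08)(20.79)(279.2) = 12070 J.

Q ≈ 12.1 kJ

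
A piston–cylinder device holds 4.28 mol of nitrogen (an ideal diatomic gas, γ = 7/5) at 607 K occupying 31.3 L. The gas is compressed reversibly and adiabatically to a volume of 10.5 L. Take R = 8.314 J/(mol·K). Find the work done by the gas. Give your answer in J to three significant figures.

W ≈ -29600 J

Adiabatic: TV^(γ−1) = const with γ = 7/5.
T₂ = T₁ (V₁/V₂)^(γ−1) = 607 × (31.3/10.5)^0.4 = 607 × 1.548 = 939.6 K.
W_by = nCᵥ(T₁ − T₂) = (4.28)(20.79)(607 − 939.6) = -29586 J.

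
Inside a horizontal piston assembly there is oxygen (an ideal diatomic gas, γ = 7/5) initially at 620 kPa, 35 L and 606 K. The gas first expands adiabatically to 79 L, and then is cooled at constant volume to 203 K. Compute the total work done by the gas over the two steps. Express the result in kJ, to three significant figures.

W_total ≈ 15.1 kJ

Step 1 (adiabatic): W = (P₁V₁ − P₂V₂)/(γ−1) = (21700 − 15669)/0.4 = 15078 J.
Step 2 (isochoric): W = 0 (constant volume).
W_total = 15078 + 0 = 15078 J.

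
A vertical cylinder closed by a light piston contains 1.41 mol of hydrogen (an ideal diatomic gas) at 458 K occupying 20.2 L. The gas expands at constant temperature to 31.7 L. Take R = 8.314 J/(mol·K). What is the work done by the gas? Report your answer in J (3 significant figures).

W ≈ 2420 J

Isothermal: W = nRT ln(V₂/V₁).
W = (1.41)(8.314)(458) × ln(31.7/20.2)
  = 5369 × 0.4506
W_by_gas = 2419 J.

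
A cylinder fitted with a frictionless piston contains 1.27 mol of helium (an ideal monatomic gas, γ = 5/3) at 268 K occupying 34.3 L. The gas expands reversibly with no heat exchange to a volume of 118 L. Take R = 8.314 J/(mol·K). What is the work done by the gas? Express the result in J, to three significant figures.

Adiabatic: TV^(γ−1) = const with γ = 5/3.
T₂ = T₁ (V₁/V₂)^(γ−1) = 268 × (34.3/118)^0.667 = 268 × 0.4388 = 117.6 K.
W_by = nCᵥ(T₁ − T₂) = (1.27)(12.47)(268 − 117.6) = 2382 J.

W ≈ 2380 J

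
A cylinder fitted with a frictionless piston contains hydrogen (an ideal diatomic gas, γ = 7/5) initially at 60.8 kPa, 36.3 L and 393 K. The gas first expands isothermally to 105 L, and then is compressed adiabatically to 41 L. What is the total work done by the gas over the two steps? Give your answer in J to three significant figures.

Step 1 (isothermal): W = P₁V₁ ln(V₂/V₁) = (2207) ln(105/36.3) = 2344 J.
After step 1: P = 21.02 kPa, V = 105 L, T = 393 K.
Step 2 (adiabatic): W = (P₁V₁ − P₂V₂)/(γ−1) = (2207 − 3215)/0.4 = -2520 J.
W_total = 2344 − 2520 = -175.5 J.

W_total ≈ -176 J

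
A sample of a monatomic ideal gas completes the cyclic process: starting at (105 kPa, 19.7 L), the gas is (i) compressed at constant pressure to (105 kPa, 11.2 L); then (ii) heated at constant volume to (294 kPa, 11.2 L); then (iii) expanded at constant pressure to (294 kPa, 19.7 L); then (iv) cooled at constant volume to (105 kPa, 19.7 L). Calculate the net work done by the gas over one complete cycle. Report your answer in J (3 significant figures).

W_net ≈ 1610 J

Constant-volume legs do no work.
W(i) = (105)(11.2 − 19.7) = -892.5 J; W(iii) = (294)(19.7 − 11.2) = 2499 J.
W_net = -892.5 + 2499 = 1606 J (the clockwise enclosed area).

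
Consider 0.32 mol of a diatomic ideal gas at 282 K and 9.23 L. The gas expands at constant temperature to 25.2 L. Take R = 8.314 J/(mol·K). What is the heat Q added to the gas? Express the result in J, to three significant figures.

Q ≈ 754 J

Isothermal ⇒ ΔU = 0, so Q = W = nRT ln(V₂/V₁).
Q = (0.32)(8.314)(282) ln(25.2/9.23) = 750.3 × 1.004 = 753.5 J.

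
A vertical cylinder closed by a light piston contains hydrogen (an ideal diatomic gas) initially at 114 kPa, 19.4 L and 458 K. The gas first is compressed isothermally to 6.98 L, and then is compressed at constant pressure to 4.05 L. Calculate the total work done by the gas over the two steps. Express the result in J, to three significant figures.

W_total ≈ -3190 J

Step 1 (isothermal): W = P₁V₁ ln(V₂/V₁) = (2212) ln(6.98/19.4) = -2261 J.
After step 1: P = 316.8 kPa, V = 6.98 L, T = 458 K.
Step 2 (isobaric): W = PΔV = (316.8 kPa)(4.05 − 6.98 L) = -928.4 J.
W_total = -2261 − 928.4 = -3189 J.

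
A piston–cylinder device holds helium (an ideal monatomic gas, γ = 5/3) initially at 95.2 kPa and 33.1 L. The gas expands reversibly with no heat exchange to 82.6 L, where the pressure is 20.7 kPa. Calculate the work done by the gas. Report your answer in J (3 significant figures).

W ≈ 2160 J

Adiabatic: W = (P₁V₁ − P₂V₂)/(γ − 1) with γ = 5/3.
P₁V₁ = 3151 J, P₂V₂ = 1710 J.
W = (3151 − 1710) / 0.6667 = 2162 J.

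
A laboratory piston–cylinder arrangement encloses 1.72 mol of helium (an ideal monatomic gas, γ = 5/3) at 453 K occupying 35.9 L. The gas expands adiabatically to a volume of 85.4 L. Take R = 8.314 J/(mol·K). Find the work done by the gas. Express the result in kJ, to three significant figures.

Adiabatic: TV^(γ−1) = const with γ = 5/3.
T₂ = T₁ (V₁/V₂)^(γ−1) = 453 × (35.9/85.4)^0.667 = 453 × 0.5612 = 254.2 K.
W_by = nCᵥ(T₁ − T₂) = (1.72)(12.47)(453 − 254.2) = 4264 J.

W ≈ 4.26 kJ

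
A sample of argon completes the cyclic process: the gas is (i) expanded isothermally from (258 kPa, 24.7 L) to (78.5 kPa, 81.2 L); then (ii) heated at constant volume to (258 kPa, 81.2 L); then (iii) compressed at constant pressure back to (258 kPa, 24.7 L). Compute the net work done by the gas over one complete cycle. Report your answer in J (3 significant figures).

Leg (i): W = PᵢVᵢ ln(V_f/Vᵢ) = (6373) ln(81.2/24.7) = 7584 J.
Leg (ii): W = 0.
Leg (iii): W = PΔV = (258)(24.7 − 81.2) = -14577 J.
W_net = 7584 − 14577 = -6993 J.

W_net ≈ -6990 J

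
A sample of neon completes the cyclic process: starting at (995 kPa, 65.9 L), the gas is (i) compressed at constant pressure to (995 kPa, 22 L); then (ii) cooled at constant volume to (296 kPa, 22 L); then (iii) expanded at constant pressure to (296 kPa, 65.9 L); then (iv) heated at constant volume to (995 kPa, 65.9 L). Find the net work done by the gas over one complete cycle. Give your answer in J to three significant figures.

W_net ≈ -30700 J

Constant-volume legs do no work.
W(i) = (995)(22 − 65.9) = -43681 J; W(iii) = (296)(65.9 − 22) = 12994 J.
W_net = -43681 + 12994 = -30686 J (the counter-clockwise enclosed area).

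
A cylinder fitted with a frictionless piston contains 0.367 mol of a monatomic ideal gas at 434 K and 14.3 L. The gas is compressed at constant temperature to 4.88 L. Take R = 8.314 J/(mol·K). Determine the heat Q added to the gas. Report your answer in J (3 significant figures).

Q ≈ -1420 J

Isothermal ⇒ ΔU = 0, so Q = W = nRT ln(V₂/V₁).
Q = (0.367)(8.314)(434) ln(4.88/14.3) = 1324 × -1.075 = -1424 J.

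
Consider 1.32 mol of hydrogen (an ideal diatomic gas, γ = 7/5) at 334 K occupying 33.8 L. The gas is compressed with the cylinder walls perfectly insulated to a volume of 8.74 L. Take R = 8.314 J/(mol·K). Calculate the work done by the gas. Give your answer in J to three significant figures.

Adiabatic: TV^(γ−1) = const with γ = 7/5.
T₂ = T₁ (V₁/V₂)^(γ−1) = 334 × (33.8/8.74)^0.4 = 334 × 1.718 = 573.7 K.
W_by = nCᵥ(T₁ − T₂) = (1.32)(20.79)(334 − 573.7) = -6577 J.

W ≈ -6580 J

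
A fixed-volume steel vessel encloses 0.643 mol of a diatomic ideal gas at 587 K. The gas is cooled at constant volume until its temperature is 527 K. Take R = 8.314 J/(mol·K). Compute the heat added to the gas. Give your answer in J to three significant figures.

Constant volume ⇒ W = 0, so Q = ΔU = nCᵥΔT with Cᵥ = 5R/2 = 20.79 J/(mol·K).
ΔU = (0.643)(20.79)(527 − 587) = -801.9 J.

Q ≈ -802 J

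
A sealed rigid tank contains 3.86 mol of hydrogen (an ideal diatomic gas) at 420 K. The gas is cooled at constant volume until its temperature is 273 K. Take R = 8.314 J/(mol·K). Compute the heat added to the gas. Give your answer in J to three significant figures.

Constant volume ⇒ W = 0, so Q = ΔU = nCᵥΔT with Cᵥ = 5R/2 = 20.79 J/(mol·K).
ΔU = (3.86)(20.79)(273 − 420) = -11794 J.

Q ≈ -11800 J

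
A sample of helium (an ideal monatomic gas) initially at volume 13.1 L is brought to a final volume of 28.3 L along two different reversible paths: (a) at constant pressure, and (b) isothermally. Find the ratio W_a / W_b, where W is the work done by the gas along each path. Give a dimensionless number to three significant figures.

W_a / W_b ≈ 1.51

Path (a) isobaric: W = P₁(V₂ − V₁) → W_a/(P₁V₁) = 1.16.
Path (b) isothermal: W = P₁V₁ ln(V₂/V₁) → W_b/(P₁V₁) = 0.7702.
W_a / W_b = 1.16 / 0.7702 = 1.506.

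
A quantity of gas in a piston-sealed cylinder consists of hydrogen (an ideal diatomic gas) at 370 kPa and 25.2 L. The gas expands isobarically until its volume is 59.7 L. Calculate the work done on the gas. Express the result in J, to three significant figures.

Isobaric: W = P ΔV.
W = (370 kPa)(59.7 − 25.2 L) = (370)(34.5) = 12765 J.
Work on gas = −W_by = -12765 J.

W ≈ -12800 J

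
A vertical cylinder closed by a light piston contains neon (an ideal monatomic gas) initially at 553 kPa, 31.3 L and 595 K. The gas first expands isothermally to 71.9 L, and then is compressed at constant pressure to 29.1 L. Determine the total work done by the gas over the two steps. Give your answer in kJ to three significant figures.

W_total ≈ 4.09 kJ

Step 1 (isothermal): W = P₁V₁ ln(V₂/V₁) = (17309) ln(71.9/31.3) = 14395 J.
After step 1: P = 240.7 kPa, V = 71.9 L, T = 595 K.
Step 2 (isobaric): W = PΔV = (240.7 kPa)(29.1 − 71.9 L) = -10303 J.
W_total = 14395 − 10303 = 4092 J.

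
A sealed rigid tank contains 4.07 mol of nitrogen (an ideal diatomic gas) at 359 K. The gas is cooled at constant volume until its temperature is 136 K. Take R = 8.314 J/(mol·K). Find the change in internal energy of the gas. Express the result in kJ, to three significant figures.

Constant volume ⇒ W = 0, so Q = ΔU = nCᵥΔT with Cᵥ = 5R/2 = 20.79 J/(mol·K).
ΔU = (4.07)(20.79)(136 − 359) = -18865 J.

ΔU ≈ -18.9 kJ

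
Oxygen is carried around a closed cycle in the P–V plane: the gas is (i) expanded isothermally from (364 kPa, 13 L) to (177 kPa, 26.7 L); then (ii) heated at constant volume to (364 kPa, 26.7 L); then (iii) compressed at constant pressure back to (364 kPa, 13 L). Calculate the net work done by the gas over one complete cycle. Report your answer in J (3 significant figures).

W_net ≈ -1580 J

Leg (i): W = PᵢVᵢ ln(V_f/Vᵢ) = (4732) ln(26.7/13) = 3406 J.
Leg (ii): W = 0.
Leg (iii): W = PΔV = (364)(13 − 26.7) = -4987 J.
W_net = 3406 − 4987 = -1581 J.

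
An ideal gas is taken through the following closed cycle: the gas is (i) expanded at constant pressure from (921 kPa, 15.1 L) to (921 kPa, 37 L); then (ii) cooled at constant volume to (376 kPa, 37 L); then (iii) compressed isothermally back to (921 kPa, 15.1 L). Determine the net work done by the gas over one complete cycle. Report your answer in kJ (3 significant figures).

W_net ≈ 7.70 kJ

Leg (i): W = PΔV = (921)(37 − 15.1) = 20170 J.
Leg (ii): W = 0.
Leg (iii): W = PᵢVᵢ ln(V_f/Vᵢ) = (13912) ln(15.1/37) = -12468 J.
W_net = 20170 − 12468 = 7702 J.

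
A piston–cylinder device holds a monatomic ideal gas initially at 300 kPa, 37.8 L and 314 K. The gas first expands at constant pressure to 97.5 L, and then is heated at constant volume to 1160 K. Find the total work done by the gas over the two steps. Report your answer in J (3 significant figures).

W_total ≈ 17900 J

Step 1 (isobaric): W = PΔV = (300 kPa)(97.5 − 37.8 L) = 17910 J.
Step 2 (isochoric): W = 0 (constant volume).
W_total = 17910 + 0 = 17910 J.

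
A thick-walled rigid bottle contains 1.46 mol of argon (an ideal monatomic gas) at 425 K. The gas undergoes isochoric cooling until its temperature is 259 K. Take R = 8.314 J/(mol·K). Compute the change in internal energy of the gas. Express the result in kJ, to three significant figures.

ΔU ≈ -3.02 kJ

Constant volume ⇒ W = 0, so Q = ΔU = nCᵥΔT with Cᵥ = 3R/2 = 12.47 J/(mol·K).
ΔU = (1.46)(12.47)(259 − 425) = -3022 J.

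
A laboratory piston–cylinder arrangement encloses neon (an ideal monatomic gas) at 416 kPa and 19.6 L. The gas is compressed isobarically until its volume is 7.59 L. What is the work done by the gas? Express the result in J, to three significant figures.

Isobaric: W = P ΔV.
W = (416 kPa)(7.59 − 19.6 L) = (416)(-12.01) = -4996 J.

W ≈ -5000 J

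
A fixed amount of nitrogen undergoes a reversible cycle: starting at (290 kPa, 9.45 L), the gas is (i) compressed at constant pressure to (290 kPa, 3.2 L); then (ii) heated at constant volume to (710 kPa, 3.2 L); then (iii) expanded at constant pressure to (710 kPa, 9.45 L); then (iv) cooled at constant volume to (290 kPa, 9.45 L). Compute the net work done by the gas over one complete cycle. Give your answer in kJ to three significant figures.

Constant-volume legs do no work.
W(i) = (290)(3.2 − 9.45) = -1812 J; W(iii) = (710)(9.45 − 3.2) = 4437 J.
W_net = -1812 + 4437 = 2625 J (the clockwise enclosed area).

W_net ≈ 2.62 kJ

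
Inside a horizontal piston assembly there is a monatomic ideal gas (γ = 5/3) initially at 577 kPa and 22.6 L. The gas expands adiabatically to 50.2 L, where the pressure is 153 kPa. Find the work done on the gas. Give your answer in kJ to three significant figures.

W ≈ -8.04 kJ

Adiabatic: W = (P₁V₁ − P₂V₂)/(γ − 1) with γ = 5/3.
P₁V₁ = 13040 J, P₂V₂ = 7681 J.
W = (13040 − 7681) / 0.6667 = 8039 J.
Work on gas = −W_by = -8039 J.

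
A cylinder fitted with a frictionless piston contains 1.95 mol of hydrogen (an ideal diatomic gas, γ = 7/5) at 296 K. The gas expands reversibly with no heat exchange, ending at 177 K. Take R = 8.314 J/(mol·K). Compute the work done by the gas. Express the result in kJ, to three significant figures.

W ≈ 4.82 kJ

Adiabatic ⇒ Q = 0, so W_by = −ΔU = nCᵥ(T₁ − T₂).
Cᵥ = 5R/2 = 20.79 J/(mol·K).
W = (1.95)(20.79)(296 − 177) = 4823 J.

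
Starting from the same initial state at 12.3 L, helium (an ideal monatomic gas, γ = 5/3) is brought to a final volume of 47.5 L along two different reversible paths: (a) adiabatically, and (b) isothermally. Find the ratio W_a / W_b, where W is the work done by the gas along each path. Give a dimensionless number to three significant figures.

W_a / W_b ≈ 0.659

Path (a) adiabatic: W = P₁V₁(1 − (V₁/V₂)^(γ−1))/(γ−1) → W_a/(P₁V₁) = 0.8906.
Path (b) isothermal: W = P₁V₁ ln(V₂/V₁) → W_b/(P₁V₁) = 1.351.
W_a / W_b = 0.8906 / 1.351 = 0.6592.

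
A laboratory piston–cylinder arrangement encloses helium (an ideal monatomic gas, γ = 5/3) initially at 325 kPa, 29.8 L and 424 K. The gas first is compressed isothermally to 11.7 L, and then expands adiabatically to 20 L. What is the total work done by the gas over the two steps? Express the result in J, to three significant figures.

W_total ≈ -4690 J

Step 1 (isothermal): W = P₁V₁ ln(V₂/V₁) = (9685) ln(11.7/29.8) = -9055 J.
After step 1: P = 827.8 kPa, V = 11.7 L, T = 424 K.
Step 2 (adiabatic): W = (P₁V₁ − P₂V₂)/(γ−1) = (9685 − 6774)/0.667 = 4366 J.
W_total = -9055 + 4366 = -4689 J.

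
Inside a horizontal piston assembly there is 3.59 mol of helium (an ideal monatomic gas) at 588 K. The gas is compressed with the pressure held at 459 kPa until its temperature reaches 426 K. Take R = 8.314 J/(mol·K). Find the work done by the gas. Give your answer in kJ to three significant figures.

W ≈ -4.84 kJ

Isobaric: W = P ΔV = nR ΔT.
W = (3.59)(8.314)(426 − 588) = -4835 J.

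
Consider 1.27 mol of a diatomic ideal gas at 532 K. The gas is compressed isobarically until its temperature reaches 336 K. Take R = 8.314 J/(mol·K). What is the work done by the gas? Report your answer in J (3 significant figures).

W ≈ -2070 J

Isobaric: W = P ΔV = nR ΔT.
W = (1.27)(8.314)(336 − 532) = -2070 J.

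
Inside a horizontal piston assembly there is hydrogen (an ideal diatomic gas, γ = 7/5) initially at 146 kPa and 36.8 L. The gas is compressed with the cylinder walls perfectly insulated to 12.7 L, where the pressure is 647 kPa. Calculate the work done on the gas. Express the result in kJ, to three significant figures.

W ≈ 7.11 kJ

Adiabatic: W = (P₁V₁ − P₂V₂)/(γ − 1) with γ = 7/5.
P₁V₁ = 5373 J, P₂V₂ = 8217 J.
W = (5373 − 8217) / 0.4 = -7110 J.
Work on gas = −W_by = 7110 J.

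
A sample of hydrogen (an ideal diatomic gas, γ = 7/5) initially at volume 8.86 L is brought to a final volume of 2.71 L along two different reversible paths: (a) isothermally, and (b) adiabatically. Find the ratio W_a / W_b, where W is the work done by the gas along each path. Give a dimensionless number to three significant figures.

W_a / W_b ≈ 0.782

Path (a) isothermal: W = P₁V₁ ln(V₂/V₁) → W_a/(P₁V₁) = -1.185.
Path (b) adiabatic: W = P₁V₁(1 − (V₁/V₂)^(γ−1))/(γ−1) → W_b/(P₁V₁) = -1.515.
W_a / W_b = -1.185 / -1.515 = 0.7817.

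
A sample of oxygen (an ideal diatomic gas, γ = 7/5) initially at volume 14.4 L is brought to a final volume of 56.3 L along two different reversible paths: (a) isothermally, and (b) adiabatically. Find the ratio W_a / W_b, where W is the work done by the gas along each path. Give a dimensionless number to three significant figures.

Path (a) isothermal: W = P₁V₁ ln(V₂/V₁) → W_a/(P₁V₁) = 1.363.
Path (b) adiabatic: W = P₁V₁(1 − (V₁/V₂)^(γ−1))/(γ−1) → W_b/(P₁V₁) = 1.051.
W_a / W_b = 1.363 / 1.051 = 1.297.

W_a / W_b ≈ 1.30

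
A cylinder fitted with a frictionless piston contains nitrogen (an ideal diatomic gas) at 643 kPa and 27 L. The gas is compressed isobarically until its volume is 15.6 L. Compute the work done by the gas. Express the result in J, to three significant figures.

Isobaric: W = P ΔV.
W = (643 kPa)(15.6 − 27 L) = (643)(-11.4) = -7330 J.

W ≈ -7330 J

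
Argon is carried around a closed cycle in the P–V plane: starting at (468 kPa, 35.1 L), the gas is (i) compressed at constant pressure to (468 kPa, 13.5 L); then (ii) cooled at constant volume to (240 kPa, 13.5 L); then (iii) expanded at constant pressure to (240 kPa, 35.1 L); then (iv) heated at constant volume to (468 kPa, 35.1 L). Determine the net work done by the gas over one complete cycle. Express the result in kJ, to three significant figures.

W_net ≈ -4.92 kJ

Constant-volume legs do no work.
W(i) = (468)(13.5 − 35.1) = -10109 J; W(iii) = (240)(35.1 − 13.5) = 5184 J.
W_net = -10109 + 5184 = -4925 J (the counter-clockwise enclosed area).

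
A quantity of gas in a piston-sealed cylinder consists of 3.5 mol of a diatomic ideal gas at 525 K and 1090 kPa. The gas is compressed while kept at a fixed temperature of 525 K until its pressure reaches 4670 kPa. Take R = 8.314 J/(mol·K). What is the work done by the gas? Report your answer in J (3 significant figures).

Isothermal process: W = nRT ln(V₂/V₁) = nRT ln(P₁/P₂).
W = (3.5)(8.314)(525) × ln(1090/4670)
  = 15277 × ln(0.2334) = 15277 × -1.455
W_by_gas = -22228 J.

W ≈ -22200 J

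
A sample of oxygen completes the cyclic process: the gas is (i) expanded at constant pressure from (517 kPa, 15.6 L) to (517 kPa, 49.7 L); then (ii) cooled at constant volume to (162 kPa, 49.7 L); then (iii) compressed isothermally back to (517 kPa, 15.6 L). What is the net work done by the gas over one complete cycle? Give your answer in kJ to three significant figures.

W_net ≈ 8.30 kJ

Leg (i): W = PΔV = (517)(49.7 − 15.6) = 17630 J.
Leg (ii): W = 0.
Leg (iii): W = PᵢVᵢ ln(V_f/Vᵢ) = (8051) ln(15.6/49.7) = -9329 J.
W_net = 17630 − 9329 = 8300 J.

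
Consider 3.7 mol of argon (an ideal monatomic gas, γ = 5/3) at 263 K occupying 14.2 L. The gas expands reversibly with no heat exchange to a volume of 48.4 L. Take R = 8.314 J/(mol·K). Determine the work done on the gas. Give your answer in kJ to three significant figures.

Adiabatic: TV^(γ−1) = const with γ = 5/3.
T₂ = T₁ (V₁/V₂)^(γ−1) = 263 × (14.2/48.4)^0.667 = 263 × 0.4415 = 116.1 K.
W_by = nCᵥ(T₁ − T₂) = (3.7)(12.47)(263 − 116.1) = 6777 J.
Work on gas = −W_by = -6777 J.

W ≈ -6.78 kJ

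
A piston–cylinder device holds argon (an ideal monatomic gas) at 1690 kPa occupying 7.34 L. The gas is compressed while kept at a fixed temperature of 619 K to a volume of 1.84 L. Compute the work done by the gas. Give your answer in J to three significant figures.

W ≈ -17200 J

Isothermal: W = nRT ln(V₂/V₁) = P₁V₁ ln(V₂/V₁).
P₁V₁ = (1690 kPa)(7.34 L) = 12405 J.
W = 12405 × ln(1.84/7.34) = 12405 × -1.384
W_by_gas = -17163 J.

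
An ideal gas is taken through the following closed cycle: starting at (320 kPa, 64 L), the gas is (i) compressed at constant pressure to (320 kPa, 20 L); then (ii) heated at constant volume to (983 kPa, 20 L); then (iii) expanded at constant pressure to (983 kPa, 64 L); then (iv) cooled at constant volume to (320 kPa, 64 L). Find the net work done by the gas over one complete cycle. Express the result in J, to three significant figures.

W_net ≈ 29200 J

Constant-volume legs do no work.
W(i) = (320)(20 − 64) = -14080 J; W(iii) = (983)(64 − 20) = 43252 J.
W_net = -14080 + 43252 = 29172 J (the clockwise enclosed area).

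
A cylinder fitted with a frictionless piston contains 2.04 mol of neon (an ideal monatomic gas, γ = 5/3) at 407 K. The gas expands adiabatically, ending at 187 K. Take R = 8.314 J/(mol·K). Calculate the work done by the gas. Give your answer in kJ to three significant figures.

W ≈ 5.60 kJ

Adiabatic ⇒ Q = 0, so W_by = −ΔU = nCᵥ(T₁ − T₂).
Cᵥ = 3R/2 = 12.47 J/(mol·K).
W = (2.04)(12.47)(407 − 187) = 5597 J.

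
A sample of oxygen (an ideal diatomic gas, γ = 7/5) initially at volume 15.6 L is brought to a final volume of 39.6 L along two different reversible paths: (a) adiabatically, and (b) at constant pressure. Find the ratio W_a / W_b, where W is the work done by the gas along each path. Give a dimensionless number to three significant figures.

Path (a) adiabatic: W = P₁V₁(1 − (V₁/V₂)^(γ−1))/(γ−1) → W_a/(P₁V₁) = 0.7777.
Path (b) isobaric: W = P₁(V₂ − V₁) → W_b/(P₁V₁) = 1.538.
W_a / W_b = 0.7777 / 1.538 = 0.5055.

W_a / W_b ≈ 0.505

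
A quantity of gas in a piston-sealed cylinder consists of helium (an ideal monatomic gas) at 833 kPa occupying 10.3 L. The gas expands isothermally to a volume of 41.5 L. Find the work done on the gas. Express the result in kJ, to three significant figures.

Isothermal: W = nRT ln(V₂/V₁) = P₁V₁ ln(V₂/V₁).
P₁V₁ = (833 kPa)(10.3 L) = 8580 J.
W = 8580 × ln(41.5/10.3) = 8580 × 1.394
W_by_gas = 11957 J; work on gas = −W_by = -11957 J.

W ≈ -12.0 kJ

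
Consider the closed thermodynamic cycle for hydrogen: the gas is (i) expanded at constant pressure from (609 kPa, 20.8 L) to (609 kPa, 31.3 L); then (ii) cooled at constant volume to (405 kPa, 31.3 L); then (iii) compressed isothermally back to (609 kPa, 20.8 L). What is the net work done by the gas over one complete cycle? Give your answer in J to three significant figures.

W_net ≈ 1210 J

Leg (i): W = PΔV = (609)(31.3 − 20.8) = 6394 J.
Leg (ii): W = 0.
Leg (iii): W = PᵢVᵢ ln(V_f/Vᵢ) = (12676) ln(20.8/31.3) = -5180 J.
W_net = 6394 − 5180 = 1214 J.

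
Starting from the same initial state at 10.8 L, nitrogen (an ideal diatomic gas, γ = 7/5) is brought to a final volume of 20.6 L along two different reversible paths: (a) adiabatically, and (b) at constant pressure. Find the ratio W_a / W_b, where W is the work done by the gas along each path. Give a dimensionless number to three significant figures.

W_a / W_b ≈ 0.627

Path (a) adiabatic: W = P₁V₁(1 − (V₁/V₂)^(γ−1))/(γ−1) → W_a/(P₁V₁) = 0.5691.
Path (b) isobaric: W = P₁(V₂ − V₁) → W_b/(P₁V₁) = 0.9074.
W_a / W_b = 0.5691 / 0.9074 = 0.6272.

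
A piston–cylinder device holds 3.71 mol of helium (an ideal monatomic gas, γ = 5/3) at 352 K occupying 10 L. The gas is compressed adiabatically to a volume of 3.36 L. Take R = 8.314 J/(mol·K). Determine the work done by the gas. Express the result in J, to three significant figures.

Adiabatic: TV^(γ−1) = const with γ = 5/3.
T₂ = T₁ (V₁/V₂)^(γ−1) = 352 × (10/3.36)^0.667 = 352 × 2.069 = 728.3 K.
W_by = nCᵥ(T₁ − T₂) = (3.71)(12.47)(352 − 728.3) = -17411 J.

W ≈ -17400 J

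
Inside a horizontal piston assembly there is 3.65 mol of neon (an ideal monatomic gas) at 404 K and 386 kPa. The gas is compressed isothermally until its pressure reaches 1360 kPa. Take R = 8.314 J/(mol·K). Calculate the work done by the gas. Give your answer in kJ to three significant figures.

W ≈ -15.4 kJ

Isothermal process: W = nRT ln(V₂/V₁) = nRT ln(P₁/P₂).
W = (3.65)(8.314)(404) × ln(386/1360)
  = 12260 × ln(0.2838) = 12260 × -1.259
W_by_gas = -15440 J.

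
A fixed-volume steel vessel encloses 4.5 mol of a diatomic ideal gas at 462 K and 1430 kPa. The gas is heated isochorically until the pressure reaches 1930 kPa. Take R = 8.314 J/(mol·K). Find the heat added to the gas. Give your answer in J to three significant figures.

Constant volume ⇒ W = 0, so Q = ΔU = nCᵥΔT with Cᵥ = 5R/2 = 20.79 J/(mol·K).
At constant V, T₂/T₁ = P₂/P₁ ⇒ ΔT = T₁(P₂/P₁ − 1) = 462·(1930/1430 − 1) = 161.5 K.
ΔU = (4.5)(20.79)(161.5) = 15109 J.

Q ≈ 15100 J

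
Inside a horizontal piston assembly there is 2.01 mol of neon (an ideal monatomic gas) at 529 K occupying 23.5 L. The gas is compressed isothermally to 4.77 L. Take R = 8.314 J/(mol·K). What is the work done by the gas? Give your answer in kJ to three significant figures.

W ≈ -14.1 kJ

Isothermal: W = nRT ln(V₂/V₁).
W = (2.01)(8.314)(529) × ln(4.77/23.5)
  = 8840 × -1.595
W_by_gas = -14097 J.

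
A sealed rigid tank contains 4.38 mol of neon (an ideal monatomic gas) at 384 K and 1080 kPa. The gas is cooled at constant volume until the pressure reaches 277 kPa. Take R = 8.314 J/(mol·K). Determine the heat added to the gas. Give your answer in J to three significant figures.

Q ≈ -15600 J

Constant volume ⇒ W = 0, so Q = ΔU = nCᵥΔT with Cᵥ = 3R/2 = 12.47 J/(mol·K).
At constant V, T₂/T₁ = P₂/P₁ ⇒ ΔT = T₁(P₂/P₁ − 1) = 384·(277/1080 − 1) = -285.5 K.
ΔU = (4.38)(12.47)(-285.5) = -15595 J.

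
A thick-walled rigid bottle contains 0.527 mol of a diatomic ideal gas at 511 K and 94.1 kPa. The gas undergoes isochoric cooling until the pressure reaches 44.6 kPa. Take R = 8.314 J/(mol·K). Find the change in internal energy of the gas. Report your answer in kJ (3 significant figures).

Constant volume ⇒ W = 0, so Q = ΔU = nCᵥΔT with Cᵥ = 5R/2 = 20.79 J/(mol·K).
At constant V, T₂/T₁ = P₂/P₁ ⇒ ΔT = T₁(P₂/P₁ − 1) = 511·(44.6/94.1 − 1) = -268.8 K.
ΔU = (0.527)(20.79)(-268.8) = -2944 J.

ΔU ≈ -2.94 kJ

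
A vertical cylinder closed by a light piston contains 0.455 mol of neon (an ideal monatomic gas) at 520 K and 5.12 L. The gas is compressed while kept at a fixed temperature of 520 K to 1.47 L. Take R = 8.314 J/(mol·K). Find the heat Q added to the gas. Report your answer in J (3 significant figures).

Q ≈ -2450 J

Isothermal ⇒ ΔU = 0, so Q = W = nRT ln(V₂/V₁).
Q = (0.455)(8.314)(520) ln(1.47/5.12) = 1967 × -1.248 = -2455 J.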